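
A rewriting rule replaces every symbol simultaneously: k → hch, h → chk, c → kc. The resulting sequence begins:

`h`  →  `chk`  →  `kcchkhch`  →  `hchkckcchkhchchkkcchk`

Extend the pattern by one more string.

Applying the rule to each of the 21 symbols of hchkckcchkhchchkkcchk gives the pieces chk kc chk hch kc hch kc kc chk hch chk kc chk kc chk hch hch kc kc chk hch, which concatenate to the answer.

chkkcchkhchkchchkckcchkhchchkkcchkkcchkhchhchkckcchkhch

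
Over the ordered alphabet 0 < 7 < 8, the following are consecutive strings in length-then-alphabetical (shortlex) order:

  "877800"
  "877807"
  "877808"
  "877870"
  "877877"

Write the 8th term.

Stepping forward 3 times from 877877: 877877 → 877878 → 877880, then the target.

877887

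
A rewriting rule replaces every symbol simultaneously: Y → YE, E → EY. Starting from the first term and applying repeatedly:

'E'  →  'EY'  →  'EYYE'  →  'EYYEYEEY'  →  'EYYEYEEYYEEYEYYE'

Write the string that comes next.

Replace each of the 16 characters of EYYEYEEYYEEYEYYE in place — EY YE YE EY YE EY EY YE YE EY EY YE EY YE YE EY — and concatenate.

EYYEYEEYYEEYEYYEYEEYEYYEEYYEYEEY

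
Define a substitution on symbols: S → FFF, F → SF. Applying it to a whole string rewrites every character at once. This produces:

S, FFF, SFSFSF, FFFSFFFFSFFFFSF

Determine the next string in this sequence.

SFSFSFFFFSFSFSFSFFFFSFSFSFSFFFFSF

Replace each of the 15 characters of FFFSFFFFSFFFFSF in place — SF SF SF FFF SF SF SF SF FFF SF SF SF SF FFF SF — and concatenate.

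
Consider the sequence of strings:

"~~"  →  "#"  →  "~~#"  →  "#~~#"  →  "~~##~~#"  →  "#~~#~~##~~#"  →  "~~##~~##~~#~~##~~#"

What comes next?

#~~#~~##~~#~~##~~##~~#~~##~~#

Each term (from the third on) is the two preceding terms concatenated in order: term 3 = ~~·# = ~~#.
Continuing: #~~#~~##~~# · ~~##~~##~~#~~##~~# gives term 8.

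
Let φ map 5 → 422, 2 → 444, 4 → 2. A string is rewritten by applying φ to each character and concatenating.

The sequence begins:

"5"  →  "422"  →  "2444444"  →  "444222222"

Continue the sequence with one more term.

Expanding 444222222: 4→2, 4→2, 4→2, 2→444, 2→444, 2→444, 2→444, 2→444, 2→444. Concatenated: 2 2 2 444 444 444 444 444 444.

222444444444444444444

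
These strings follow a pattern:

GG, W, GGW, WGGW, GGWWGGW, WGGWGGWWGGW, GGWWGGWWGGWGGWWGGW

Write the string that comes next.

WGGWGGWWGGWGGWWGGWWGGWGGWWGGW

Each term (from the third on) is the two preceding terms concatenated in order: term 3 = GG·W = GGW.
So term 8 is WGGWGGWWGGW·GGWWGGWWGGWGGWWGGW.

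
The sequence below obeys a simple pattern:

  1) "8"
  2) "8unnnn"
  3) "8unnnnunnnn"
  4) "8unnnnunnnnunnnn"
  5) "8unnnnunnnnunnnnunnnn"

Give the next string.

Every step adds unnnn to the end: s(k+1) = s(k)·unnnn.
One more step from 8unnnnunnnnunnnnunnnn gives the answer.

8unnnnunnnnunnnnunnnnunnnn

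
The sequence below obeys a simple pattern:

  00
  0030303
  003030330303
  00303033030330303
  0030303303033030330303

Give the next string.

003030330303303033030330303

Each term is the previous one with 30303 appended.
So the next term is 0030303303033030330303·30303.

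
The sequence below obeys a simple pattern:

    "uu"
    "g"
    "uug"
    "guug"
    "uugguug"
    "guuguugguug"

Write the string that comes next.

uugguugguuguugguug

This is a Fibonacci-style word recurrence s(k) = s(k−2)·s(k−1): e.g. uu·g = uug.
The next term joins uugguug and guuguugguug.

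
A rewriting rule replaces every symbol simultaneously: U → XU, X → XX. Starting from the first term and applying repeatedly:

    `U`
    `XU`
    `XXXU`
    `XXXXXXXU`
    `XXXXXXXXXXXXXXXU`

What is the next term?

XXXXXXXXXXXXXXXXXXXXXXXXXXXXXXXU

Applying the rule to each of the 16 symbols of XXXXXXXXXXXXXXXU gives the pieces XX XX XX XX XX XX XX XX XX XX XX XX XX XX XX XU, which concatenate to the answer.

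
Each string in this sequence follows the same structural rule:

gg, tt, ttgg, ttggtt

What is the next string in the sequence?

ttggttttgg

From term 3 onward, concatenate the last term with the second-to-last: tt·gg = ttgg, ttgg·tt = ttggtt, …
So term 5 is ttggtt·ttgg.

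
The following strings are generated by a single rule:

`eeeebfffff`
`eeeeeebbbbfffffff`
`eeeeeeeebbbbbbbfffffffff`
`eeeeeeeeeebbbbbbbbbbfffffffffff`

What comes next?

Each string has the form e^{2n+2} b^{3n-2} f^{2n+3} (n = 1, 2, …).
For the next term, n = 5, so the run lengths are 12, 13, 13.

eeeeeeeeeeeebbbbbbbbbbbbbfffffffffffff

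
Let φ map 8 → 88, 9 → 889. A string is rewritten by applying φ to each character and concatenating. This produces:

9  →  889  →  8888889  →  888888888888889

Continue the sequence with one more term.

Applying the rule to each of the 15 symbols of 888888888888889 gives the pieces 88 88 88 88 88 88 88 88 88 88 88 88 88 88 889, which concatenate to the answer.

8888888888888888888888888888889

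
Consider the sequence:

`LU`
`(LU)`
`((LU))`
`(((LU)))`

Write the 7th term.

((((((LU))))))

s(k+1) = (·s(k)·), so each term gains ( as a prefix and ) as a suffix.
From (((LU))), 3 further steps: (((LU))) → ((((LU)))) → (((((LU))))) → (answer).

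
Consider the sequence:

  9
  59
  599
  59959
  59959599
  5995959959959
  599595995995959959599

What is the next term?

Each term (from the third on) is the previous term followed by the one before it: term 3 = 59·9 = 599.
So term 8 is 599595995995959959599·5995959959959.

5995959959959599595995995959959959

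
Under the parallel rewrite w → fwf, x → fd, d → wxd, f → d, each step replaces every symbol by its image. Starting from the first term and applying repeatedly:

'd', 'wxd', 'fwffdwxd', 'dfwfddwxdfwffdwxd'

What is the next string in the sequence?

wxddfwfdwxdwxdfwffdwxddfwfddwxdfwffdwxd

Applying the rule to each of the 17 symbols of dfwfddwxdfwffdwxd gives the pieces wxd d fwf d wxd wxd fwf fd wxd d fwf d d wxd fwf fd wxd, which concatenate to the answer.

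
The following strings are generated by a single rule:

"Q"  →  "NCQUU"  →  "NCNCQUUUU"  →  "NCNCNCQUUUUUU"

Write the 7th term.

s(k+1) = NC·s(k)·UU, so each term gains NC as a prefix and UU as a suffix.
From NCNCNCQUUUUUU, 3 further steps: NCNCNCQUUUUUU → NCNCNCNCQUUUUUUUU → NCNCNCNCNCQUUUUUUUUUU → (answer).

NCNCNCNCNCNCQUUUUUUUUUUUU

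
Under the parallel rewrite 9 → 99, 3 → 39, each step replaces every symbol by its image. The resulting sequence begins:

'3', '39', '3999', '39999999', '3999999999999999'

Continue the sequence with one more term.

Rewriting the 16 symbols of 3999999999999999 one by one yields 39 99 99 99 99 99 99 99 99 99 99 99 99 99 99 99; concatenated:

39999999999999999999999999999999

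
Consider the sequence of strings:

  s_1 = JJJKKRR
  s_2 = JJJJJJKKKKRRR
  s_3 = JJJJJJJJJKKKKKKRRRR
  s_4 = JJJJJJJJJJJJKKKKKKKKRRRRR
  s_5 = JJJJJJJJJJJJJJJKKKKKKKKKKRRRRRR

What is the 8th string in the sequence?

JJJJJJJJJJJJJJJJJJJJJJJJKKKKKKKKKKKKKKKKRRRRRRRRR

Reading off run lengths: J runs 3, 6, 9, 12, 15; K runs 2, 4, 6, 8, 10; R runs 2, 3, 4, 5, 6 — each is linear in n (n = 1, 2, …).
Setting n = 8 gives 24, 16, 9 characters in each block.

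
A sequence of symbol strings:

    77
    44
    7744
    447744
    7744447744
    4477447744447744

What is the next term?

Each term (from the third on) is the two preceding terms concatenated in order: term 3 = 77·44 = 7744.
So term 7 is 7744447744·4477447744447744.

77444477444477447744447744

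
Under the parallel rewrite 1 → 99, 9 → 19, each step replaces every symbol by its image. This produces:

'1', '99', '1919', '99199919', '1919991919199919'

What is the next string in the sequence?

99199919191999199919991919199919

Applying the rule to each of the 16 symbols of 1919991919199919 gives the pieces 99 19 99 19 19 19 99 19 99 19 99 19 19 19 99 19, which concatenate to the answer.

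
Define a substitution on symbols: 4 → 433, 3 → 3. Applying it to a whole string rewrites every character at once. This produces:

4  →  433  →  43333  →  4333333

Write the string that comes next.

Expanding 4333333: 4→433, 3→3, 3→3, 3→3, 3→3, 3→3, 3→3. Concatenated: 433 3 3 3 3 3 3.

433333333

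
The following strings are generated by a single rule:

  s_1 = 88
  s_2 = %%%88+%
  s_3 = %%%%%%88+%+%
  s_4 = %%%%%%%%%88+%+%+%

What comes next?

s(k+1) = %%%·s(k)·+%, so each term gains %%% as a prefix and +% as a suffix.
Applying this once more to %%%%%%%%%88+%+%+%:

%%%%%%%%%%%%88+%+%+%+%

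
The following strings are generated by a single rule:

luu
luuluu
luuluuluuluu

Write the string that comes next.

luuluuluuluuluuluuluuluu

s(k+1) = s(k)·s(k) — each term doubles the last.
One more doubling of luuluuluuluu gives the answer.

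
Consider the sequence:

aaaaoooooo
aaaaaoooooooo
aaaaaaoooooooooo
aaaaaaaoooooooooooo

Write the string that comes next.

Each string has the form a^{n+1} o^{2n}, where the shown terms are n = 3, 4, 5, 6.
Setting n = 7 gives 8, 14 characters in each block.

aaaaaaaaoooooooooooooo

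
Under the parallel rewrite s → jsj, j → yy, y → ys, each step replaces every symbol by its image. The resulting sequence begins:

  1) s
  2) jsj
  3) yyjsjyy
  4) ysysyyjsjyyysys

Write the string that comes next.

Applying the rule to each of the 15 symbols of ysysyyjsjyyysys gives the pieces ys jsj ys jsj ys ys yy jsj yy ys ys ys jsj ys jsj, which concatenate to the answer.

ysjsjysjsjysysyyjsjyyysysysjsjysjsj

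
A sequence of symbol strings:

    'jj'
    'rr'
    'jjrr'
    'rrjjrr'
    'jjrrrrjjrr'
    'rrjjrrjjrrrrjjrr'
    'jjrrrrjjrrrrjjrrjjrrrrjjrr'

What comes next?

rrjjrrjjrrrrjjrrjjrrrrjjrrrrjjrrjjrrrrjjrr

From term 3 onward, concatenate the second-to-last term with the last: jj·rr = jjrr, rr·jjrr = rrjjrr, …
The next term joins rrjjrrjjrrrrjjrr and jjrrrrjjrrrrjjrrjjrrrrjjrr.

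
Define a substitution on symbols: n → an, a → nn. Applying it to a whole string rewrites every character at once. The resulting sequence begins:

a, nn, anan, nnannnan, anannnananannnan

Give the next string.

nnannnananannnannnannnananannnan

φ(anannnananannnan) expands symbol-by-symbol to nn an nn an an an nn an nn an nn an an an nn an; joining the 16 pieces gives the next term.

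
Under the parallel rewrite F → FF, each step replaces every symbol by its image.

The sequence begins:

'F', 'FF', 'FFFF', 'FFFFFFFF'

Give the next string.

FFFFFFFFFFFFFFFF

Apply φ to FFFFFFFF symbol by symbol: F→FF, F→FF, F→FF, F→FF, F→FF, F→FF, F→FF, F→FF; joined: FF FF FF FF FF FF FF FF.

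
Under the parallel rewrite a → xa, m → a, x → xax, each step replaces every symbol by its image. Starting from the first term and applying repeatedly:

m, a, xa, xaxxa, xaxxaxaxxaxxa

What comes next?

Rewriting the 13 symbols of xaxxaxaxxaxxa one by one yields xax xa xax xax xa xax xa xax xax xa xax xax xa; concatenated:

xaxxaxaxxaxxaxaxxaxaxxaxxaxaxxaxxa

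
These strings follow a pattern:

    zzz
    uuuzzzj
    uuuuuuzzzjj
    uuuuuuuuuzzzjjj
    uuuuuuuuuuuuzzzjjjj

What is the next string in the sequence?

uuuuuuuuuuuuuuuzzzjjjjj

Every step adds uuu to the front and j to the end of the previous string.
One more step from uuuuuuuuuuuuzzzjjjj gives the answer.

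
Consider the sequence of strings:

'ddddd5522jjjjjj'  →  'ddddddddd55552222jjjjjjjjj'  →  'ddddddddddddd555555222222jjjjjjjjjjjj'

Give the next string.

ddddddddddddddddd5555555522222222jjjjjjjjjjjjjjj

Each string has the form d^{4n+1} 5^{2n} 2^{2n} j^{3n+3} (n = 1, 2, …).
For the next term, n = 4, so the run lengths are 17, 8, 8, 15.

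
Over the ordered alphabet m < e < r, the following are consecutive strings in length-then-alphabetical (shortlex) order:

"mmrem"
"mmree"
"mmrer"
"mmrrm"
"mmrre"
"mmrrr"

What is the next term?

Find the rightmost character of mmrrr below r, bump it to the next letter, and reset everything to its right to m.

memmm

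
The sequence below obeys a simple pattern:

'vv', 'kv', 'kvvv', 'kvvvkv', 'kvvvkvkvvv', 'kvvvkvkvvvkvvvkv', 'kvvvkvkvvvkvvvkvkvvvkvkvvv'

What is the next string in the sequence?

kvvvkvkvvvkvvvkvkvvvkvkvvvkvvvkvkvvvkvvvkv

Each term (from the third on) is the previous term followed by the one before it: term 3 = kv·vv = kvvv.
So term 8 is kvvvkvkvvvkvvvkvkvvvkvkvvv·kvvvkvkvvvkvvvkv.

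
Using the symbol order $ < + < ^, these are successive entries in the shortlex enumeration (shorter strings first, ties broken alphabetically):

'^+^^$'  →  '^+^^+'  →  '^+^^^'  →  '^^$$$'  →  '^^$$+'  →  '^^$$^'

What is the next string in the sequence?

Find the rightmost character of ^^$$^ below ^, bump it to the next letter, and reset everything to its right to $.

^^$+$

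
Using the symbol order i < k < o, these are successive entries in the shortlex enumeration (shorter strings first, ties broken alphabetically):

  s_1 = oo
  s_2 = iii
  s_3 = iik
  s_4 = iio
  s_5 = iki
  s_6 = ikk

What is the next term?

iko

Treat ikk as a base-3 numeral over the given alphabet and add one, carrying through any trailing o's.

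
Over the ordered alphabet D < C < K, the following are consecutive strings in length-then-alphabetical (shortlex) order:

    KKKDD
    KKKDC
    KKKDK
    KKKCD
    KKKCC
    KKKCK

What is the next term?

KKKKD

Find the rightmost character of KKKCK below K, bump it to the next letter, and reset everything to its right to D.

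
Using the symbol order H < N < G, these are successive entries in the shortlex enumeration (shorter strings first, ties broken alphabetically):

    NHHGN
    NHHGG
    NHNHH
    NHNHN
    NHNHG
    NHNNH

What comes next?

Treat NHNNH as a base-3 numeral over the given alphabet and add one, carrying through any trailing G's.

NHNNN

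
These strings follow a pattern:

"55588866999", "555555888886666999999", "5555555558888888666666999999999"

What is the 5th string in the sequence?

555555555555555888888888886666666666999999999999999

The n-th term is 3n 5's then 2n+1 8's then 2n 6's then 3n 9's (n = 1, 2, …).
Setting n = 5 gives 15, 11, 10, 15 characters in each block.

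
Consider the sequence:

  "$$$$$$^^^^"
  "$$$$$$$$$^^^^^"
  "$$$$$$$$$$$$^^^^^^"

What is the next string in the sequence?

Each string has the form $^{3n} ^^{n+2}, where the shown terms are n = 2, 3, 4.
For the next term, n = 5, so the run lengths are 15, 7.

$$$$$$$$$$$$$$$^^^^^^^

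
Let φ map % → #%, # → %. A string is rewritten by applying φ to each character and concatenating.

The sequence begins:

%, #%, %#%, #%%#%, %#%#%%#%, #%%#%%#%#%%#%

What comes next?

Rewriting the 13 symbols of #%%#%%#%#%%#% one by one yields % #% #% % #% #% % #% % #% #% % #%; concatenated:

%#%#%%#%#%%#%%#%#%%#%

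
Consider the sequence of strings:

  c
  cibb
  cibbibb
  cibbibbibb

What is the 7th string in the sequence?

cibbibbibbibbibbibb

Each term is the previous one with ibb appended.
From cibbibbibb, 3 further steps: cibbibbibb → cibbibbibbibb → cibbibbibbibbibb → (answer).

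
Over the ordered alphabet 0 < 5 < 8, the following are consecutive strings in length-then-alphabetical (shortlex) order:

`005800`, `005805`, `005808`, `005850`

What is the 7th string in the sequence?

Continuing the enumeration 3 steps past 005850: 005850 → 005855 → 005858 → (answer).

005880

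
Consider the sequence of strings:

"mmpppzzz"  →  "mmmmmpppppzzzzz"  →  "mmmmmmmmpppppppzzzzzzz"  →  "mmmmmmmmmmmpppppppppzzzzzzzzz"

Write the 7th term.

Each string has the form m^{3n-1} p^{2n+1} z^{2n+1} (n = 1, 2, …).
For term 7, n = 7, so the run lengths are 20, 15, 15.

mmmmmmmmmmmmmmmmmmmmpppppppppppppppzzzzzzzzzzzzzzz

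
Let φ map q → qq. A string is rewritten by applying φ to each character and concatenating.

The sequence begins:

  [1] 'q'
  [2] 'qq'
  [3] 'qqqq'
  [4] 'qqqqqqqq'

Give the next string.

qqqqqqqqqqqqqqqq

Expanding qqqqqqqq: q→qq, q→qq, q→qq, q→qq, q→qq, q→qq, q→qq, q→qq. Concatenated: qq qq qq qq qq qq qq qq.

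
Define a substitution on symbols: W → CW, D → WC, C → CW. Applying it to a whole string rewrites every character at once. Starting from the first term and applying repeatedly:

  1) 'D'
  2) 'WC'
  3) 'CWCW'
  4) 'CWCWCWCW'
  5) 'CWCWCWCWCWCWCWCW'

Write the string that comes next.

φ(CWCWCWCWCWCWCWCW) expands symbol-by-symbol to CW CW CW CW CW CW CW CW CW CW CW CW CW CW CW CW; joining the 16 pieces gives the next term.

CWCWCWCWCWCWCWCWCWCWCWCWCWCWCWCW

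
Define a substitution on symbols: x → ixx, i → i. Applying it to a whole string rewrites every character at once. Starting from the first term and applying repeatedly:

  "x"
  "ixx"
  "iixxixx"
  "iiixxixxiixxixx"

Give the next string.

Replace each of the 15 characters of iiixxixxiixxixx in place — i i i ixx ixx i ixx ixx i i ixx ixx i ixx ixx — and concatenate.

iiiixxixxiixxixxiiixxixxiixxixx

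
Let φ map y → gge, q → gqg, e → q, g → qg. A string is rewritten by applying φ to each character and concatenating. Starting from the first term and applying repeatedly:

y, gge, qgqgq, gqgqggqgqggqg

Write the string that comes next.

qggqgqggqgqgqggqgqggqgqgqggqgqg

φ(gqgqggqgqggqg) expands symbol-by-symbol to qg gqg qg gqg qg qg gqg qg gqg qg qg gqg qg; joining the 13 pieces gives the next term.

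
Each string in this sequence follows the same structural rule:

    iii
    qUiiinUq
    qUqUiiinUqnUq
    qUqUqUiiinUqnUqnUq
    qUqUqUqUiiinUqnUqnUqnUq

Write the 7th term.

qUqUqUqUqUqUiiinUqnUqnUqnUqnUqnUq

Each term wraps the previous one in qU on the left and nUq on the right.
From qUqUqUqUiiinUqnUqnUqnUq, 2 further steps: qUqUqUqUiiinUqnUqnUqnUq → qUqUqUqUqUiiinUqnUqnUqnUqnUq → (answer).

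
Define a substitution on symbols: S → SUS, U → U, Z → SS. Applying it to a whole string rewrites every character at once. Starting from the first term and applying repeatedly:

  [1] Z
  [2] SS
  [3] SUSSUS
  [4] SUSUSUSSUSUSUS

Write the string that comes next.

Rewriting the 14 symbols of SUSUSUSSUSUSUS one by one yields SUS U SUS U SUS U SUS SUS U SUS U SUS U SUS; concatenated:

SUSUSUSUSUSUSUSSUSUSUSUSUSUSUS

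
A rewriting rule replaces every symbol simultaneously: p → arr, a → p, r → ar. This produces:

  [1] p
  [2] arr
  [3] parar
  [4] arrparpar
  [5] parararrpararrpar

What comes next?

arrparparparararrparparararrpar

Replace each of the 17 characters of parararrpararrpar in place — arr p ar p ar p ar ar arr p ar p ar ar arr p ar — and concatenate.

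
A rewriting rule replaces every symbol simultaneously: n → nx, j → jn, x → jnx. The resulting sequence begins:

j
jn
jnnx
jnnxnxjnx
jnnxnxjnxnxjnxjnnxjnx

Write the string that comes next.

φ(jnnxnxjnxnxjnxjnnxjnx) expands symbol-by-symbol to jn nx nx jnx nx jnx jn nx jnx nx jnx jn nx jnx jn nx nx jnx jn nx jnx; joining the 21 pieces gives the next term.

jnnxnxjnxnxjnxjnnxjnxnxjnxjnnxjnxjnnxnxjnxjnnxjnx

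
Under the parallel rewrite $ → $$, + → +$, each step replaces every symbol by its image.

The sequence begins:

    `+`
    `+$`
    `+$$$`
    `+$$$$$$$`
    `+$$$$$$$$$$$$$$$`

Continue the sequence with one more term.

Rewriting the 16 symbols of +$$$$$$$$$$$$$$$ one by one yields +$ $$ $$ $$ $$ $$ $$ $$ $$ $$ $$ $$ $$ $$ $$ $$; concatenated:

+$$$$$$$$$$$$$$$$$$$$$$$$$$$$$$$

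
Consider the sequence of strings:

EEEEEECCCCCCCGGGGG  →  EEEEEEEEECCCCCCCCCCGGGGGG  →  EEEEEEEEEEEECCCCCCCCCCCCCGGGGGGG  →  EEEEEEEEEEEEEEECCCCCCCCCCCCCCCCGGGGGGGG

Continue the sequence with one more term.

The n-th term is 3n E's then 3n+1 C's then n+3 G's, where the shown terms are n = 2, 3, 4, 5.
For the next term, n = 6, so the run lengths are 18, 19, 9.

EEEEEEEEEEEEEEEEEECCCCCCCCCCCCCCCCCCCGGGGGGGGG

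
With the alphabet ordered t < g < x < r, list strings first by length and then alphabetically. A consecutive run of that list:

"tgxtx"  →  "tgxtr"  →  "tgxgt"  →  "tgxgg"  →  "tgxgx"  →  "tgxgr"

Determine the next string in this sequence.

tgxxt

Find the rightmost character of tgxgr below r, bump it to the next letter, and reset everything to its right to t.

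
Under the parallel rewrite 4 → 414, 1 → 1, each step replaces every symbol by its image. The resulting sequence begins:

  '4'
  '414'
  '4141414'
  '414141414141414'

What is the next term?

4141414141414141414141414141414

Replace each of the 15 characters of 414141414141414 in place — 414 1 414 1 414 1 414 1 414 1 414 1 414 1 414 — and concatenate.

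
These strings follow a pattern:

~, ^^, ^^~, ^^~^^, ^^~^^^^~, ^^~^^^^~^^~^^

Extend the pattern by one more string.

This is a Fibonacci-style word recurrence s(k) = s(k−1)·s(k−2): e.g. ^^·~ = ^^~.
Continuing: ^^~^^^^~^^~^^ · ^^~^^^^~ gives term 7.

^^~^^^^~^^~^^^^~^^^^~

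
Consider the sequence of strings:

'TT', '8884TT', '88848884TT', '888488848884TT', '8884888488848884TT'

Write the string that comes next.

The strings grow by a fixed prefix 8884 each time.
Applying this once more to 8884888488848884TT:

88848884888488848884TT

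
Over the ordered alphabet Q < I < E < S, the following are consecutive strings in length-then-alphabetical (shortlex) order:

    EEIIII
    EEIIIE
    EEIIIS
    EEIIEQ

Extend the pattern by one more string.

Treat EEIIEQ as a base-4 numeral over the given alphabet and add one, carrying through any trailing S's.

EEIIEI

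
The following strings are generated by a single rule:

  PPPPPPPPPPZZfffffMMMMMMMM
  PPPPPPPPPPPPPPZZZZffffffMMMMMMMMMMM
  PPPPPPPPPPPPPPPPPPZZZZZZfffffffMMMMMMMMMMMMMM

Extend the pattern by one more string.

Each string has the form P^{4n+2} Z^{2n-2} f^{n+3} M^{3n+2}, where the shown terms are n = 2, 3, 4.
At n = 5 the blocks have lengths 22, 8, 8, 17.

PPPPPPPPPPPPPPPPPPPPPPZZZZZZZZffffffffMMMMMMMMMMMMMMMMM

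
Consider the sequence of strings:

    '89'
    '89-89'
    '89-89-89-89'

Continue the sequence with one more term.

Each string is two copies of the previous one joined by '-'.
So the next term is two copies of 89-89-89-89 with '-' between the halves.

89-89-89-89-89-89-89-89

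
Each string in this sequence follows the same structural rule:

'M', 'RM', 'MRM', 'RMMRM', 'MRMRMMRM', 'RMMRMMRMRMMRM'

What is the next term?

From term 3 onward, concatenate the second-to-last term with the last: M·RM = MRM, RM·MRM = RMMRM, …
The next term joins MRMRMMRM and RMMRMMRMRMMRM.

MRMRMMRMRMMRMMRMRMMRM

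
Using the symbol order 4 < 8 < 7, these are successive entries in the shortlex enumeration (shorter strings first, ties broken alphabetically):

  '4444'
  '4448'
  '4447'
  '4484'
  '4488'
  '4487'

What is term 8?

4478

Stepping forward 2 times from 4487: 4487 → 4474, then the target.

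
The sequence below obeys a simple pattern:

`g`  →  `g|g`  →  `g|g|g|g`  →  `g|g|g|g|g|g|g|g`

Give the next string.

Each string is two copies of the previous one joined by '|'.
Doubling g|g|g|g|g|g|g|g with '|' between the halves:

g|g|g|g|g|g|g|g|g|g|g|g|g|g|g|g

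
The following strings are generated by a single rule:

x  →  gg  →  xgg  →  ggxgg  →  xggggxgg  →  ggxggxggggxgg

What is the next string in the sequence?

xggggxggggxggxggggxgg

This is a Fibonacci-style word recurrence s(k) = s(k−2)·s(k−1): e.g. x·gg = xgg.
The next term joins xggggxgg and ggxggxggggxgg.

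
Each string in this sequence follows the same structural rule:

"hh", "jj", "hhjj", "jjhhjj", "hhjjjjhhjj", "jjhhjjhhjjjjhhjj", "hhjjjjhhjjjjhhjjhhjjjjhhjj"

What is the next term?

jjhhjjhhjjjjhhjjhhjjjjhhjjjjhhjjhhjjjjhhjj

From term 3 onward, concatenate the second-to-last term with the last: hh·jj = hhjj, jj·hhjj = jjhhjj, …
So term 8 is jjhhjjhhjjjjhhjj·hhjjjjhhjjjjhhjjhhjjjjhhjj.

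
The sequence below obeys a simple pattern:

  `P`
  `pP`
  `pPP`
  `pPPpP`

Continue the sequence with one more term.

pPPpPpPP

Each term (from the third on) is the previous term followed by the one before it: term 3 = pP·P = pPP.
Continuing: pPPpP · pPP gives term 5.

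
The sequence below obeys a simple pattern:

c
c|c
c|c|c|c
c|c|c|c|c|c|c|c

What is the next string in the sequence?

Each string is two copies of the previous one joined by '|'.
Doubling c|c|c|c|c|c|c|c with '|' between the halves:

c|c|c|c|c|c|c|c|c|c|c|c|c|c|c|c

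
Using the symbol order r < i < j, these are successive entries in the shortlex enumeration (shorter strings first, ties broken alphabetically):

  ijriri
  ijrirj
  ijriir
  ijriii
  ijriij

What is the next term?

Treat ijriij as a base-3 numeral over the given alphabet and add one, carrying through any trailing j's.

ijrijr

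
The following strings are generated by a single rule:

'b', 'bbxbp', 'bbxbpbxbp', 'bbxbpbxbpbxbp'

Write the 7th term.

The strings grow by a fixed suffix bxbp each time.
From bbxbpbxbpbxbp, 3 further steps: bbxbpbxbpbxbp → bbxbpbxbpbxbpbxbp → bbxbpbxbpbxbpbxbpbxbp → (answer).

bbxbpbxbpbxbpbxbpbxbpbxbp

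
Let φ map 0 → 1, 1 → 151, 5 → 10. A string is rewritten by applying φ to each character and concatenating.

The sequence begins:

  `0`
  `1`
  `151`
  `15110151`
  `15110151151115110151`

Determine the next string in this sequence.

151101511511151101511511015115115110151151115110151

Applying the rule to each of the 20 symbols of 15110151151115110151 gives the pieces 151 10 151 151 1 151 10 151 151 10 151 151 151 10 151 151 1 151 10 151, which concatenate to the answer.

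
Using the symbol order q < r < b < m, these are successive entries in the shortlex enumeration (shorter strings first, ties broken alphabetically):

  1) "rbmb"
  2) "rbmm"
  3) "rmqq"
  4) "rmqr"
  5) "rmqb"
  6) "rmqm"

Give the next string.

rmrq

The successor of rmqm increments the rightmost position that isn't already m and resets every position after it to q.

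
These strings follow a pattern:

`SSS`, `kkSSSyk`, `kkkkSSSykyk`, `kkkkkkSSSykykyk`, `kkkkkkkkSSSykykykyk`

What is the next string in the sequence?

Every step adds kk to the front and yk to the end of the previous string.
Applying this once more to kkkkkkkkSSSykykykyk:

kkkkkkkkkkSSSykykykykyk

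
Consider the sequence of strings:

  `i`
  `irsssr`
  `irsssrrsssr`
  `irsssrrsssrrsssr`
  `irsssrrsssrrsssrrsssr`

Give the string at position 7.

Every step adds rsssr to the end: s(k+1) = s(k)·rsssr.
From irsssrrsssrrsssrrsssr, 2 further steps: irsssrrsssrrsssrrsssr → irsssrrsssrrsssrrsssrrsssr → (answer).

irsssrrsssrrsssrrsssrrsssrrsssr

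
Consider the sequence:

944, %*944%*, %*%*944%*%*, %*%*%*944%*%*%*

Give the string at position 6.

%*%*%*%*%*944%*%*%*%*%*

Every step adds %* to the front and %* to the end of the previous string.
From %*%*%*944%*%*%*, 2 further steps: %*%*%*944%*%*%* → %*%*%*%*944%*%*%*%* → (answer).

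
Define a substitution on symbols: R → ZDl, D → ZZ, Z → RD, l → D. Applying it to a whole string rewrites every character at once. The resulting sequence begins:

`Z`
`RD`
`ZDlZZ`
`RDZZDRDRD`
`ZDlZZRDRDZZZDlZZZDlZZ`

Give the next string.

φ(ZDlZZRDRDZZZDlZZZDlZZ) expands symbol-by-symbol to RD ZZ D RD RD ZDl ZZ ZDl ZZ RD RD RD ZZ D RD RD RD ZZ D RD RD; joining the 21 pieces gives the next term.

RDZZDRDRDZDlZZZDlZZRDRDRDZZDRDRDRDZZDRDRD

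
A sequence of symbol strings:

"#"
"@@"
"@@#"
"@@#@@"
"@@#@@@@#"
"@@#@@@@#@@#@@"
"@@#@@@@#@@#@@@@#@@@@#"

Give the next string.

@@#@@@@#@@#@@@@#@@@@#@@#@@@@#@@#@@

From term 3 onward, concatenate the last term with the second-to-last: @@·# = @@#, @@#·@@ = @@#@@, …
So term 8 is @@#@@@@#@@#@@@@#@@@@#·@@#@@@@#@@#@@.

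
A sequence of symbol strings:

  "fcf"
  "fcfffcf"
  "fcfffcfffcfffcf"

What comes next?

s(k+1) = s(k)·f·s(k) — each term doubles the last with 'f' between the halves.
Doubling fcfffcfffcfffcf with 'f' between the halves:

fcfffcfffcfffcfffcfffcfffcfffcf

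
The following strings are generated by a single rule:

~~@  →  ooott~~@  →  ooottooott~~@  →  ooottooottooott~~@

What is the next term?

ooottooottooottooott~~@

The strings grow by a fixed prefix ooott each time.
One more step from ooottooottooott~~@ gives the answer.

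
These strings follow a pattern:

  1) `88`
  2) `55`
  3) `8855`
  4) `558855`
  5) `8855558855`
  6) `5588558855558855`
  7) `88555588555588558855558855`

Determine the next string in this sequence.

558855885555885588555588555588558855558855

From term 3 onward, concatenate the second-to-last term with the last: 88·55 = 8855, 55·8855 = 558855, …
So term 8 is 5588558855558855·88555588555588558855558855.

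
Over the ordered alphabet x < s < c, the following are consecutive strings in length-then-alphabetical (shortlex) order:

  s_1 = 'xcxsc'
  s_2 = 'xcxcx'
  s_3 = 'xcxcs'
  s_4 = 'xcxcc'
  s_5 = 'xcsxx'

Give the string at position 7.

Advancing 2 positions from xcsxx through xcsxx → xcsxs reaches term 7.

xcsxc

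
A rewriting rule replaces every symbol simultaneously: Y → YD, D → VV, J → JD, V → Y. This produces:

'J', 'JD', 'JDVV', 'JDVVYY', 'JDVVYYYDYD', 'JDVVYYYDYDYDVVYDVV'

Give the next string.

Replace each of the 18 characters of JDVVYYYDYDYDVVYDVV in place — JD VV Y Y YD YD YD VV YD VV YD VV Y Y YD VV Y Y — and concatenate.

JDVVYYYDYDYDVVYDVVYDVVYYYDVVYY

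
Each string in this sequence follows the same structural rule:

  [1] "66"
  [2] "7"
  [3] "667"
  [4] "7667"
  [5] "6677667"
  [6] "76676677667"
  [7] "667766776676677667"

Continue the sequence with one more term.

76676677667667766776676677667

Each term (from the third on) is the two preceding terms concatenated in order: term 3 = 66·7 = 667.
So term 8 is 76676677667·667766776676677667.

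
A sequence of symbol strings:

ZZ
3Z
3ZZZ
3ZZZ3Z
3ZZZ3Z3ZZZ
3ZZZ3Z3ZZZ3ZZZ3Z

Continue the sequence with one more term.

3ZZZ3Z3ZZZ3ZZZ3Z3ZZZ3Z3ZZZ

This is a Fibonacci-style word recurrence s(k) = s(k−1)·s(k−2): e.g. 3Z·ZZ = 3ZZZ.
The next term joins 3ZZZ3Z3ZZZ3ZZZ3Z and 3ZZZ3Z3ZZZ.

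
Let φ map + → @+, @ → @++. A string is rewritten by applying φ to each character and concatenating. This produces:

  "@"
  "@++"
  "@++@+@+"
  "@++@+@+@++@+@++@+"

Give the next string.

Applying the rule to each of the 17 symbols of @++@+@+@++@+@++@+ gives the pieces @++ @+ @+ @++ @+ @++ @+ @++ @+ @+ @++ @+ @++ @+ @+ @++ @+, which concatenate to the answer.

@++@+@+@++@+@++@+@++@+@+@++@+@++@+@+@++@+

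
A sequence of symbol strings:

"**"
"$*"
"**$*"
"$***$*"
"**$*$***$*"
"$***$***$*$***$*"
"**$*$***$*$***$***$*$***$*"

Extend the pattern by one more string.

From term 3 onward, concatenate the second-to-last term with the last: **·$* = **$*, $*·**$* = $***$*, …
Continuing: $***$***$*$***$* · **$*$***$*$***$***$*$***$* gives term 8.

$***$***$*$***$***$*$***$*$***$***$*$***$*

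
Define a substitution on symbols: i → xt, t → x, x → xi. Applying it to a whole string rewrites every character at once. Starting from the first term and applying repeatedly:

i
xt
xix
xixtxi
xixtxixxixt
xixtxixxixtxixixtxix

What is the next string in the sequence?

Rewriting the 20 symbols of xixtxixxixtxixixtxix one by one yields xi xt xi x xi xt xi xi xt xi x xi xt xi xt xi x xi xt xi; concatenated:

xixtxixxixtxixixtxixxixtxixtxixxixtxi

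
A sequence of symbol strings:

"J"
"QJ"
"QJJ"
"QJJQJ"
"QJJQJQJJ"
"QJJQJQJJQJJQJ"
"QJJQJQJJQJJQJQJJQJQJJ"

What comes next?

Each term (from the third on) is the previous term followed by the one before it: term 3 = QJ·J = QJJ.
So term 8 is QJJQJQJJQJJQJQJJQJQJJ·QJJQJQJJQJJQJ.

QJJQJQJJQJJQJQJJQJQJJQJJQJQJJQJJQJ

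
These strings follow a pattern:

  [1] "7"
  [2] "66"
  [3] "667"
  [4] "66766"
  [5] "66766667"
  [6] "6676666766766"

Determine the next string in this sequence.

667666676676666766667

Each term (from the third on) is the previous term followed by the one before it: term 3 = 66·7 = 667.
The next term joins 6676666766766 and 66766667.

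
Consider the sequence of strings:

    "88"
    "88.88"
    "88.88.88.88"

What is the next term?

88.88.88.88.88.88.88.88

s(k+1) = s(k)·.·s(k) — each term doubles the last with '.' between the halves.
One more doubling of 88.88.88.88 gives the answer.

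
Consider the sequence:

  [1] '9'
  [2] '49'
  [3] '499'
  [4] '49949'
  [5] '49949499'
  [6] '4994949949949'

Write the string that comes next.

Each term (from the third on) is the previous term followed by the one before it: term 3 = 49·9 = 499.
The next term joins 4994949949949 and 49949499.

499494994994949949499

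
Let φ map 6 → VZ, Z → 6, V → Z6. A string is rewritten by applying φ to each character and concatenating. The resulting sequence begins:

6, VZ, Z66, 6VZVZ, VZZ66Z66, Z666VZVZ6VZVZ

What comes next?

6VZVZVZZ66Z66VZZ66Z66

Applying the rule to each of the 13 symbols of Z666VZVZ6VZVZ gives the pieces 6 VZ VZ VZ Z6 6 Z6 6 VZ Z6 6 Z6 6, which concatenate to the answer.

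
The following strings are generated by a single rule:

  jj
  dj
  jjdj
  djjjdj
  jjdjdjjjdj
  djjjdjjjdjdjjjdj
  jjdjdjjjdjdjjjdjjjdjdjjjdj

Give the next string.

Each term (from the third on) is the two preceding terms concatenated in order: term 3 = jj·dj = jjdj.
Continuing: djjjdjjjdjdjjjdj · jjdjdjjjdjdjjjdjjjdjdjjjdj gives term 8.

djjjdjjjdjdjjjdjjjdjdjjjdjdjjjdjjjdjdjjjdj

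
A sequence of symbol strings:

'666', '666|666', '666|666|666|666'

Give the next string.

666|666|666|666|666|666|666|666

s(k+1) = s(k)·|·s(k) — each term doubles the last with '|' between the halves.
So the next term is two copies of 666|666|666|666 with '|' between the halves.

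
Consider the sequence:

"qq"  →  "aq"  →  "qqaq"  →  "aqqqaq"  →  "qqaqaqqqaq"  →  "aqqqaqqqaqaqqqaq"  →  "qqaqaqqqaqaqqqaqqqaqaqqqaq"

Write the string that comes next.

aqqqaqqqaqaqqqaqqqaqaqqqaqaqqqaqqqaqaqqqaq

From term 3 onward, concatenate the second-to-last term with the last: qq·aq = qqaq, aq·qqaq = aqqqaq, …
Continuing: aqqqaqqqaqaqqqaq · qqaqaqqqaqaqqqaqqqaqaqqqaq gives term 8.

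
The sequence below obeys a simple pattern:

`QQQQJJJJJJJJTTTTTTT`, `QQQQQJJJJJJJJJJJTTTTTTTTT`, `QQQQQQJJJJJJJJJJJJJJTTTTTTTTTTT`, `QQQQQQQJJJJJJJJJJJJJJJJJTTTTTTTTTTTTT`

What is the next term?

QQQQQQQQJJJJJJJJJJJJJJJJJJJJTTTTTTTTTTTTTTT

Reading off run lengths: Q runs 4, 5, 6, 7; J runs 8, 11, 14, 17; T runs 7, 9, 11, 13 — each is linear in n, where the shown terms are n = 3, 4, 5, 6.
For the next term, n = 7, so the run lengths are 8, 20, 15.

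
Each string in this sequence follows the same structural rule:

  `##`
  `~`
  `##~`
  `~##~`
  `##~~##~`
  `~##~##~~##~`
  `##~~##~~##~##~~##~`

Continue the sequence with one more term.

This is a Fibonacci-style word recurrence s(k) = s(k−2)·s(k−1): e.g. ##·~ = ##~.
So term 8 is ~##~##~~##~·##~~##~~##~##~~##~.

~##~##~~##~##~~##~~##~##~~##~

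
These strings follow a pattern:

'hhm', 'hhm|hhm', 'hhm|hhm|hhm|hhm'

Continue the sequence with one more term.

hhm|hhm|hhm|hhm|hhm|hhm|hhm|hhm

s(k+1) = s(k)·|·s(k) — each term doubles the last with '|' between the halves.
So the next term is two copies of hhm|hhm|hhm|hhm with '|' between the halves.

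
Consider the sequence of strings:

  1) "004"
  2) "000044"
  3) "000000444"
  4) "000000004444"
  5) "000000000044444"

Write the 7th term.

000000000000004444444

Term n consists of 2n 0's, followed by n 4's (n = 1, 2, …).
Setting n = 7 gives 14, 7 characters in each block.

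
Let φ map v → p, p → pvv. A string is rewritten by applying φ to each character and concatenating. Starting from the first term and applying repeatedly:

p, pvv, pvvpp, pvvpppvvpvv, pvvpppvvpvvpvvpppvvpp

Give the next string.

pvvpppvvpvvpvvpppvvpppvvpppvvpvvpvvpppvvpvv

Applying the rule to each of the 21 symbols of pvvpppvvpvvpvvpppvvpp gives the pieces pvv p p pvv pvv pvv p p pvv p p pvv p p pvv pvv pvv p p pvv pvv, which concatenate to the answer.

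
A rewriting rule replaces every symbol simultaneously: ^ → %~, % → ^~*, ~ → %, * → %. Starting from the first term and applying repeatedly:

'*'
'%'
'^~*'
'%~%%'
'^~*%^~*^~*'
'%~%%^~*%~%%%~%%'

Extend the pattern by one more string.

φ(%~%%^~*%~%%%~%%) expands symbol-by-symbol to ^~* % ^~* ^~* %~ % % ^~* % ^~* ^~* ^~* % ^~* ^~*; joining the 15 pieces gives the next term.

^~*%^~*^~*%~%%^~*%^~*^~*^~*%^~*^~*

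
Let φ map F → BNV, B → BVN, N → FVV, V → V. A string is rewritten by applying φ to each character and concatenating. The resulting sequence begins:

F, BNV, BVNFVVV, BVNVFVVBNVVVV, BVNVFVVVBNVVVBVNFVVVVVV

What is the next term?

Rewriting the 23 symbols of BVNVFVVVBNVVVBVNFVVVVVV one by one yields BVN V FVV V BNV V V V BVN FVV V V V BVN V FVV BNV V V V V V V; concatenated:

BVNVFVVVBNVVVVBVNFVVVVVBVNVFVVBNVVVVVVV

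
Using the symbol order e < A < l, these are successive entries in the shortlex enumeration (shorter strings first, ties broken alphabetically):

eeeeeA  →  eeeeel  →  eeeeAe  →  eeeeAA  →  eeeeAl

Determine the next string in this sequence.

eeeele

Treat eeeeAl as a base-3 numeral over the given alphabet and add one, carrying through any trailing l's.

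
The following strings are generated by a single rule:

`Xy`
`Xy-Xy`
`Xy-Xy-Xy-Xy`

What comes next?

Each string is two copies of the previous one joined by '-'.
One more doubling of Xy-Xy-Xy-Xy gives the answer.

Xy-Xy-Xy-Xy-Xy-Xy-Xy-Xy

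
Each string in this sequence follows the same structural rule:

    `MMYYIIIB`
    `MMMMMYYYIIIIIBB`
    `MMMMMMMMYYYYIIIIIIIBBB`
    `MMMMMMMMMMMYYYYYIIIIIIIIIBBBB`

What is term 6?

MMMMMMMMMMMMMMMMMYYYYYYYIIIIIIIIIIIIIBBBBBB

The n-th term is 3n-1 M's then n+1 Y's then 2n+1 I's then n B's (n = 1, 2, …).
For term 6, n = 6, so the run lengths are 17, 7, 13, 6.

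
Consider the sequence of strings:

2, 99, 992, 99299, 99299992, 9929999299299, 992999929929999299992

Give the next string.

9929999299299992999929929999299299

Each term (from the third on) is the previous term followed by the one before it: term 3 = 99·2 = 992.
The next term joins 992999929929999299992 and 9929999299299.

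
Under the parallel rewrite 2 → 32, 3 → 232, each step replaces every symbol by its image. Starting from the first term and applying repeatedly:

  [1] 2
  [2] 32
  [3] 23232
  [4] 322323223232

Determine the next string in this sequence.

Expanding 322323223232: 3→232, 2→32, 2→32, 3→232, 2→32, 3→232, 2→32, 2→32, 3→232, 2→32, 3→232, 2→32. Concatenated: 232 32 32 232 32 232 32 32 232 32 232 32.

23232322323223232322323223232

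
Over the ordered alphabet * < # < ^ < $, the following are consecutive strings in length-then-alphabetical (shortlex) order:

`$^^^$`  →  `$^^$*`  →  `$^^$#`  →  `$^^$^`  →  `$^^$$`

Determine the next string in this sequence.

Treat $^^$$ as a base-4 numeral over the given alphabet and add one, carrying through any trailing $'s.

$^$**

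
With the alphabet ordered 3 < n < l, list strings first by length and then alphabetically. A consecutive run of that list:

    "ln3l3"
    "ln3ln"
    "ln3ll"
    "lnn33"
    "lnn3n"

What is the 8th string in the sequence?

lnnnn

Stepping forward 3 times from lnn3n: lnn3n → lnn3l → lnnn3, then the target.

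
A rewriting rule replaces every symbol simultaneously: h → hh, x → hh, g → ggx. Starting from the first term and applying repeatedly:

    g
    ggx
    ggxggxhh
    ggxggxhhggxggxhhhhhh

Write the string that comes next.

Rewriting the 20 symbols of ggxggxhhggxggxhhhhhh one by one yields ggx ggx hh ggx ggx hh hh hh ggx ggx hh ggx ggx hh hh hh hh hh hh hh; concatenated:

ggxggxhhggxggxhhhhhhggxggxhhggxggxhhhhhhhhhhhhhh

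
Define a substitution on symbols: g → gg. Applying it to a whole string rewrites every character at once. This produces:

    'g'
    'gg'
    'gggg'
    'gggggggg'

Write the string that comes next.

gggggggggggggggg

Rewriting each symbol of gggggggg: g→gg, g→gg, g→gg, g→gg, g→gg, g→gg, g→gg, g→gg, which concatenates to gg gg gg gg gg gg gg gg.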